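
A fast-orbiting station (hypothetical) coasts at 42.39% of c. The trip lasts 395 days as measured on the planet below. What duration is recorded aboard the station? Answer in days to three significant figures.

τ = 358 days

β = 0.4239; γ = 1/√(1 − 0.4239²) = 1/√0.8203 = 1.104
The interval measured on the planet below is the dilated one; the clock aboard the station measures the proper time τ = Δt/γ = 395/1.104 days.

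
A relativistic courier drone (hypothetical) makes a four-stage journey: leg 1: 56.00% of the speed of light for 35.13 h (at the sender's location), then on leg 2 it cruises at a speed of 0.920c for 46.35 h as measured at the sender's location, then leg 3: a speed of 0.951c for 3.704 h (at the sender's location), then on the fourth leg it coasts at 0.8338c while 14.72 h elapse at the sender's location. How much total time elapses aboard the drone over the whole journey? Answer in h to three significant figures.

Leg 1: β = 0.5600; γ = 1/√(1 − 0.5600²) = 1/√0.6864 = 1.207; τ_1 = 35.13/1.207 = 29.10 h.
Leg 2: γ = 1/√(1 − 0.920²) = 1/√0.1536 = 2.552; τ_2 = 46.35/2.552 = 18.17 h.
Leg 3: γ = 1/√(1 − 0.951²) = 1/√0.09560 = 3.234; τ_3 = 3.704/3.234 = 1.145 h.
Leg 4: γ = 1/√(1 − 0.8338²) = 1/√0.3048 = 1.811; τ_4 = 14.72/1.811 = 8.126 h.
Total: 29.10 + 18.17 + 1.145 + 8.126 h.

τ = 56.5 h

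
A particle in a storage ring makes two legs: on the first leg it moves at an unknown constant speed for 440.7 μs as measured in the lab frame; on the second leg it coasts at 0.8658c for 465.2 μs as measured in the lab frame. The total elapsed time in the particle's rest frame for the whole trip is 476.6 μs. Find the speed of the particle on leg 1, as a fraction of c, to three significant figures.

β = 0.833

Leg 1: speed unknown; τ_1 = 440.7/γ_1.
Leg 2: γ = 1/√(1 − 0.8658²) = 1/√0.2504 = 1.998; τ_2 = 465.2/1.998 = 232.8 μs.
Total proper time: τ_1 + 232.8 = 476.6, so τ_1 = 476.6 − 232.8 = 243.8 μs.
γ_1 = 440.7/243.8 = 1.807; β = √(1 − 1/γ²) = √0.6939.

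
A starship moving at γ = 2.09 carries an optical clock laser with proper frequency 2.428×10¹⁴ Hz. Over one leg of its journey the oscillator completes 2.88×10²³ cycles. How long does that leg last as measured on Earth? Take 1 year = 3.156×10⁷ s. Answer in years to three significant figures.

Δt = 78.6 years

γ = 2.09
Proper time for N cycles: τ = N/f = 2.88×10²³/(2.428×10¹⁴) = 1.186×10⁹ s = 37.58 years.
Lab-frame duration Δt = γτ = 2.090 × 37.58 = 78.55 years.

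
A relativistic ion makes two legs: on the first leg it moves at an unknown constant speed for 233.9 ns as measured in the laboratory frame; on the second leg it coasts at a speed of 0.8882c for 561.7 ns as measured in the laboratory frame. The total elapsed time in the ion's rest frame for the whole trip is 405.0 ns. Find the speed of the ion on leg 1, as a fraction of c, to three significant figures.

Leg 1: speed unknown; τ_1 = 233.9/γ_1.
Leg 2: γ = 1/√(1 − 0.8882²) = 1/√0.2111 = 2.176; τ_2 = 561.7/2.176 = 258.1 ns.
Total proper time: τ_1 + 258.1 = 405.0, so τ_1 = 405.0 − 258.1 = 146.9 ns.
γ_1 = 233.9/146.9 = 1.592; β = √(1 − 1/γ²) = √0.6054.

β = 0.778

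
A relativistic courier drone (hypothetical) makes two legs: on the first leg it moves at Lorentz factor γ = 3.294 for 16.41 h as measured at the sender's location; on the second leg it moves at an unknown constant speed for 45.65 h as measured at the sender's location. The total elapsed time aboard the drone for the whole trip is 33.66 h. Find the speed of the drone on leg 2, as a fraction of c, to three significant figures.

Leg 1: γ = 3.294; τ_1 = 16.41/3.294 = 4.982 h.
Leg 2: speed unknown; τ_2 = 45.65/γ_2.
Total proper time: 4.982 + τ_2 = 33.66, so τ_2 = 33.66 − 4.982 = 28.68 h.
γ_2 = 45.65/28.68 = 1.592; β = √(1 − 1/γ²) = √0.6053.

β = 0.778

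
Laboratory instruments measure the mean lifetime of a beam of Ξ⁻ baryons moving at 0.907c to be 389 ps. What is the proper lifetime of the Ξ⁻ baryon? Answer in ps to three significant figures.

γ = 1/√(1 − 0.907²) = 1/√0.1774 = 2.375
The lab-frame lifetime is the dilated interval; the proper lifetime is τ₀ = Δt/γ = 389/2.375 ps.

τ₀ = 164 ps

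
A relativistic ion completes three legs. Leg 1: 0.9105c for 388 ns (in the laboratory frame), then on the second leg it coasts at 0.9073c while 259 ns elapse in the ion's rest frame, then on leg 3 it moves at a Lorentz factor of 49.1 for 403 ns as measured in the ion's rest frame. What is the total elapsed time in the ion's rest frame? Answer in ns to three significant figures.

Leg 1: γ = 1/√(1 − 0.9105²) = 1/√0.1710 = 2.418; τ_1 = 388/2.418 = 160.4 ns.
Leg 2: 259 ns is already measured in the ion's rest frame.
Leg 3: 403 ns is already measured in the ion's rest frame.
Total: 160.4 + 259.0 + 403.0 ns.

τ = 822 ns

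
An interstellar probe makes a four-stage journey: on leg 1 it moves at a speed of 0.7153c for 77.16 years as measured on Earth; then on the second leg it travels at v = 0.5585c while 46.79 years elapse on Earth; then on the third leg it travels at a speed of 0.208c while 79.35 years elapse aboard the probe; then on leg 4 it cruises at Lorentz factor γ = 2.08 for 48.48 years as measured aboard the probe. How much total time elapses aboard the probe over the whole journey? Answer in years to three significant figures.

Leg 1: γ = 1/√(1 − 0.7153²) = 1/√0.4883 = 1.431; τ_1 = 77.16/1.431 = 53.92 years.
Leg 2: γ = 1/√(1 − 0.5585²) = 1/√0.6881 = 1.206; τ_2 = 46.79/1.206 = 38.81 years.
Leg 3: 79.35 years is already measured aboard the probe.
Leg 4: 48.48 years is already measured aboard the probe.
Total: 53.92 + 38.81 + 79.35 + 48.48 years.

τ = 221 years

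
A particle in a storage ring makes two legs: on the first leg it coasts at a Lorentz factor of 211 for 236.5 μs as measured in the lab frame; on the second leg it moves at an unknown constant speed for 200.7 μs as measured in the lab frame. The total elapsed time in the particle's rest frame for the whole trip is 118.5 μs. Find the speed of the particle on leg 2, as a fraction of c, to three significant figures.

β = 0.811

Leg 1: γ = 211; τ_1 = 236.5/211.0 = 1.121 μs.
Leg 2: speed unknown; τ_2 = 200.7/γ_2.
Total proper time: 1.121 + τ_2 = 118.5, so τ_2 = 118.5 − 1.121 = 117.4 μs.
γ_2 = 200.7/117.4 = 1.710; β = √(1 − 1/γ²) = √0.6580.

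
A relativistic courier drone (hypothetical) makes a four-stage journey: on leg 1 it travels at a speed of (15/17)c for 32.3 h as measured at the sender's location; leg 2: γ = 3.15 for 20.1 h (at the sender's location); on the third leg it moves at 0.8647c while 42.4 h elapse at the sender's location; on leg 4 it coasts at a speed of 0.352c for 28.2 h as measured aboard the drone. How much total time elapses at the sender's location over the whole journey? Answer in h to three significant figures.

Δt = 125 h

Leg 1: 32.3 h is already measured at the sender's location.
Leg 2: 20.1 h is already measured at the sender's location.
Leg 3: 42.4 h is already measured at the sender's location.
Leg 4: γ = 1/√(1 − 0.352²) = 1/√0.8761 = 1.068; Δt_4 = 1.068 × 28.2 = 30.13 h.
Total: 32.30 + 20.10 + 42.40 + 30.13 h.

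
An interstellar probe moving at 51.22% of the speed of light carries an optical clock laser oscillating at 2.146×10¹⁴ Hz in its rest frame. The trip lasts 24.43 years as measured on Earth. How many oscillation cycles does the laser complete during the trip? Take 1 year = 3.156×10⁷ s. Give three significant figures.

β = 0.5122; γ = 1/√(1 − 0.5122²) = 1/√0.7377 = 1.164
The oscillator's own cycle count is N = f × τ where τ is the proper time aboard the probe. τ = Δt/γ = 24.43/1.164 = 20.98 years = 6.622×10⁸ s.
N = 2.146×10¹⁴ × 6.622×10⁸ = 1.421×10²³.

N = 1.42×10²³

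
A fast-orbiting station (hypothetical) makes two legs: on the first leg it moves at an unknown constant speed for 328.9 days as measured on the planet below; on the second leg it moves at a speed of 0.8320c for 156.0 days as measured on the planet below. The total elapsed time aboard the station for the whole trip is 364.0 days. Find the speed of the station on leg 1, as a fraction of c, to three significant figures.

Leg 1: speed unknown; τ_1 = 328.9/γ_1.
Leg 2: γ = 1/√(1 − 0.8320²) = 1/√0.3078 = 1.803; τ_2 = 156.0/1.803 = 86.54 days.
Total proper time: τ_1 + 86.54 = 364.0, so τ_1 = 364.0 − 86.54 = 277.5 days.
γ_1 = 328.9/277.5 = 1.185; β = √(1 − 1/γ²) = √0.2884.

β = 0.537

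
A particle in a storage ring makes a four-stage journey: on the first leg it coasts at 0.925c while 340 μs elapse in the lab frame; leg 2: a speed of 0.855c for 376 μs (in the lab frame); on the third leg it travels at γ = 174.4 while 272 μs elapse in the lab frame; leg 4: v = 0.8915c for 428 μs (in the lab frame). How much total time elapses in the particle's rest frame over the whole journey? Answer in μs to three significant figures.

τ = 520 μs

Leg 1: γ = 1/√(1 − 0.925²) = 1/√0.1444 = 2.632; τ_1 = 340/2.632 = 129.2 μs.
Leg 2: γ = 1/√(1 − 0.855²) = 1/√0.2690 = 1.928; τ_2 = 376/1.928 = 195.0 μs.
Leg 3: γ = 174.4; τ_3 = 272/174.4 = 1.560 μs.
Leg 4: γ = 1/√(1 − 0.8915²) = 1/√0.2052 = 2.207; τ_4 = 428/2.207 = 193.9 μs.
Total: 129.2 + 195.0 + 1.560 + 193.9 μs.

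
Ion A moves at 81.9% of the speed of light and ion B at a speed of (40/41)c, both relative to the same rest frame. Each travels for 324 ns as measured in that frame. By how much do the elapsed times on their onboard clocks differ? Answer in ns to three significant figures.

|τ_A − τ_B| = 115 ns

A: β = 0.819; γ = 1/√(1 − 0.819²) = 1/√0.3292 = 1.743; τ_A = 324/1.743 = 185.9 ns.
B: γ = 1/√(1 − (40/41)²) = 41/9 ≈ 4.556; τ_B = 324/4.556 = 71.12 ns.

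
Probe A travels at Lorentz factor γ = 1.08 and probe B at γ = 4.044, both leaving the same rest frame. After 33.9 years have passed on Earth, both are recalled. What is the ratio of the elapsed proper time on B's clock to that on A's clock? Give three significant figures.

τ_B/τ_A = 0.267

A: γ = 1.08. B: γ = 4.044.
τ_A/τ_B = γ_B/γ_A = 4.044/1.080 = 3.744, so τ_B/τ_A = 0.2671.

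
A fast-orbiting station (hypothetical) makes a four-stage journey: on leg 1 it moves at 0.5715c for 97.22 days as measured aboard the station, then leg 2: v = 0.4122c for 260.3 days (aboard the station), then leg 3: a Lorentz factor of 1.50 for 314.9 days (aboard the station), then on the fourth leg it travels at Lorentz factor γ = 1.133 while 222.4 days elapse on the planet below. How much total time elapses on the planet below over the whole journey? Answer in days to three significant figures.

Δt = 1100 days

Leg 1: γ = 1/√(1 − 0.5715²) = 1/√0.6734 = 1.219; Δt_1 = 1.219 × 97.22 = 118.5 days.
Leg 2: γ = 1/√(1 − 0.4122²) = 1/√0.8301 = 1.098; Δt_2 = 1.098 × 260.3 = 285.7 days.
Leg 3: γ = 1.50; Δt_3 = 1.500 × 314.9 = 472.3 days.
Leg 4: 222.4 days is already measured on the planet below.
Total: 118.5 + 285.7 + 472.3 + 222.4 days.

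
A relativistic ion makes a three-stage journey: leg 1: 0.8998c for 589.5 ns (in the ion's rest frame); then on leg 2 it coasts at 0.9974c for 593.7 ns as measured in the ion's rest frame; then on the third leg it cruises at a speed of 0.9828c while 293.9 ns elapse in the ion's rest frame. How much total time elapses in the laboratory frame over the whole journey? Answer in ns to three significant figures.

Δt = 1.12×10⁴ ns

Leg 1: γ = 1/√(1 − 0.8998²) = 1/√0.1904 = 2.292; Δt_1 = 2.292 × 589.5 = 1351 ns.
Leg 2: γ = 1/√(1 − 0.9974²) = 1/√0.005193 = 13.88; Δt_2 = 13.88 × 593.7 = 8238 ns.
Leg 3: γ = 1/√(1 − 0.9828²) = 1/√0.03410 = 5.415; Δt_3 = 5.415 × 293.9 = 1591 ns.
Total: 1351 + 8238 + 1591 ns.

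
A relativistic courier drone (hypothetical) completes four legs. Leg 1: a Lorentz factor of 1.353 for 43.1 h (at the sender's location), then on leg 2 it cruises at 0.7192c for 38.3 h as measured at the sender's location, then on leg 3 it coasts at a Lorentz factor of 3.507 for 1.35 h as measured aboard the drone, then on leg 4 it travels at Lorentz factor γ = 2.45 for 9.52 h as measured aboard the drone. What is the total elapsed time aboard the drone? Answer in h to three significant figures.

Leg 1: γ = 1.353; τ_1 = 43.1/1.353 = 31.86 h.
Leg 2: γ = 1/√(1 − 0.7192²) = 1/√0.4828 = 1.439; τ_2 = 38.3/1.439 = 26.61 h.
Leg 3: 1.35 h is already measured aboard the drone.
Leg 4: 9.52 h is already measured aboard the drone.
Total: 31.86 + 26.61 + 1.350 + 9.520 h.

τ = 69.3 h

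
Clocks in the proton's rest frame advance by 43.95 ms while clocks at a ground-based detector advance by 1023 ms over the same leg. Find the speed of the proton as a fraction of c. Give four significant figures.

The proper time is measured in the proton's rest frame (both events occur at the proton's location); Δt is measured at a ground-based detector. γ = Δt/τ = 1023/43.95 = 23.28.
β = √(1 − 1/γ²) = √(1 − 0.001846) = √0.9982

v = 0.9991c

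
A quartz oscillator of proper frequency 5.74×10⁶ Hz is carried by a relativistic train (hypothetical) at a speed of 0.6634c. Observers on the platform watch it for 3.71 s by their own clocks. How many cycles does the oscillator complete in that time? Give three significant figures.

N = 1.59×10⁷

γ = 1/√(1 − 0.6634²) = 1/√0.5599 = 1.336
During 3.71 s of lab time, the oscillator's proper time advances by τ = Δt/γ = 3.71/1.336 = 2.776 s = 2.776×10⁰ s.
N = f × τ = 5.74×10⁶ × 2.776×10⁰ = 1.593×10⁷.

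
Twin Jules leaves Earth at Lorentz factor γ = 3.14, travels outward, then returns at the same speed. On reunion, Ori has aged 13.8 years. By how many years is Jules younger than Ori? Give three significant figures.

Δt − τ = 9.41 years

γ = 3.14
Jules's elapsed proper time: τ = 13.8/3.140 = 4.395 years.
Age gap = Δt − τ = 13.8 − 4.395 years.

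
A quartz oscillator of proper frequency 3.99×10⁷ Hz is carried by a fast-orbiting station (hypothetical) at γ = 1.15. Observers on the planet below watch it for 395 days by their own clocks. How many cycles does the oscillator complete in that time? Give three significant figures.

γ = 1.15
During 395 days of lab time, the oscillator's proper time advances by τ = Δt/γ = 395/1.150 = 343.5 days = 2.968×10⁷ s.
N = f × τ = 3.99×10⁷ × 2.968×10⁷ = 1.184×10¹⁵.

N = 1.18×10¹⁵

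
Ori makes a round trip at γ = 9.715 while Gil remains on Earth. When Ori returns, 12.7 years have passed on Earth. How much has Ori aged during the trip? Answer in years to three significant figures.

τ = 1.31 years

γ = 9.715
Ori's clock measures proper time along the trip: τ = Δt/γ = 12.7/9.715 years.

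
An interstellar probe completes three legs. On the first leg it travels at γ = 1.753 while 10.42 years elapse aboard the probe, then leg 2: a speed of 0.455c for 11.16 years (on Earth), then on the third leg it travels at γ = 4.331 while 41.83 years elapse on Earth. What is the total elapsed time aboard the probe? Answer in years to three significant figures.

Leg 1: 10.42 years is already measured aboard the probe.
Leg 2: γ = 1/√(1 − 0.455²) = 1/√0.7930 = 1.123; τ_2 = 11.16/1.123 = 9.938 years.
Leg 3: γ = 4.331; τ_3 = 41.83/4.331 = 9.658 years.
Total: 10.42 + 9.938 + 9.658 years.

τ = 30.0 years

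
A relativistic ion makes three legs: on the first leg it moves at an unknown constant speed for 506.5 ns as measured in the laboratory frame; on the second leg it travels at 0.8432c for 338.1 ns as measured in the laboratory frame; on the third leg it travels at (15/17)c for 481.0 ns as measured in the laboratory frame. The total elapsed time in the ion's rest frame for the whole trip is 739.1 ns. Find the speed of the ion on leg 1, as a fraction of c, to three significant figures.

Leg 1: speed unknown; τ_1 = 506.5/γ_1.
Leg 2: γ = 1/√(1 − 0.8432²) = 1/√0.2890 = 1.860; τ_2 = 338.1/1.860 = 181.8 ns.
Leg 3: γ = 1/√(1 − (15/17)²) = 17/8 = 2.125; τ_3 = 481.0/2.125 = 226.4 ns.
Total proper time: τ_1 + 181.8 + 226.4 = 739.1, so τ_1 = 739.1 − 408.1 = 331.0 ns.
γ_1 = 506.5/331.0 = 1.530; β = √(1 − 1/γ²) = √0.5730.

β = 0.757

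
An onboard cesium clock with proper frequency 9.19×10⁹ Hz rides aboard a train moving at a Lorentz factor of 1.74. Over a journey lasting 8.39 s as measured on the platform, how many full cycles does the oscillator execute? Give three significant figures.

N = 4.43×10¹⁰

γ = 1.74
The oscillator's own cycle count is N = f × τ where τ is the proper time on the train. τ = Δt/γ = 8.39/1.740 = 4.822 s = 4.822×10⁰ s.
N = 9.19×10⁹ × 4.822×10⁰ = 4.431×10¹⁰.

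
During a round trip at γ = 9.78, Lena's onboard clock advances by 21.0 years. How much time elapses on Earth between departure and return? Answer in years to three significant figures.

Δt = 205 years

γ = 9.78
Earth-frame duration is the dilated interval: Δt = γτ = 9.780 × 21.0 years.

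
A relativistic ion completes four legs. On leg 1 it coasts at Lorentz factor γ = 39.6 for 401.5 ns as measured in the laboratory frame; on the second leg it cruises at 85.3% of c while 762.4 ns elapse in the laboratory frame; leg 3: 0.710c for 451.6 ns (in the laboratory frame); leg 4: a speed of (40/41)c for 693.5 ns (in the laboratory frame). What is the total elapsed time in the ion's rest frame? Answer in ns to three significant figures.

Leg 1: γ = 39.6; τ_1 = 401.5/39.60 = 10.14 ns.
Leg 2: β = 0.853; γ = 1/√(1 − 0.853²) = 1/√0.2724 = 1.916; τ_2 = 762.4/1.916 = 397.9 ns.
Leg 3: γ = 1/√(1 − 0.710²) = 1/√0.4959 = 1.420; τ_3 = 451.6/1.420 = 318.0 ns.
Leg 4: γ = 1/√(1 − (40/41)²) = 41/9 ≈ 4.556; τ_4 = 693.5/4.556 = 152.2 ns.
Total: 10.14 + 397.9 + 318.0 + 152.2 ns.

τ = 878 ns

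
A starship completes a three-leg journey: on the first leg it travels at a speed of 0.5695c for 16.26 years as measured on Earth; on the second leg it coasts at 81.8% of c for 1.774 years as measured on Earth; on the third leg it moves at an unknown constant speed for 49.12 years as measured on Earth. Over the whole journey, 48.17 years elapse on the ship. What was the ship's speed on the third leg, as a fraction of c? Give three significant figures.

Leg 1: γ = 1/√(1 − 0.5695²) = 1/√0.6757 = 1.217; τ_1 = 16.26/1.217 = 13.37 years.
Leg 2: β = 0.818; γ = 1/√(1 − 0.818²) = 1/√0.3309 = 1.738; τ_2 = 1.774/1.738 = 1.020 years.
Leg 3: speed unknown; τ_3 = 49.12/γ_3.
Total proper time: 13.37 + 1.020 + τ_3 = 48.17, so τ_3 = 48.17 − 14.39 = 33.78 years.
γ_3 = 49.12/33.78 = 1.454; β = √(1 − 1/γ²) = √0.5270.

β = 0.726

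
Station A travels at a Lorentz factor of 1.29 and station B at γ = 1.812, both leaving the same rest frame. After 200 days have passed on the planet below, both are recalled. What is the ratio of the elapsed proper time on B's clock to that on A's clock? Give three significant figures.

A: γ = 1.29. B: γ = 1.812.
τ_A/τ_B = γ_B/γ_A = 1.812/1.290 = 1.405, so τ_B/τ_A = 0.7119.

τ_B/τ_A = 0.712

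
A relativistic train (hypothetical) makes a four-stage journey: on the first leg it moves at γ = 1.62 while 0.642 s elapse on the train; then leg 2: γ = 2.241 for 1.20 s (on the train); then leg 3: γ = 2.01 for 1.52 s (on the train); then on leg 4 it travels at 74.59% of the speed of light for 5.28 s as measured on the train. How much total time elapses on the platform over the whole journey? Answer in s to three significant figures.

Δt = 14.7 s

Leg 1: γ = 1.62; Δt_1 = 1.620 × 0.642 = 1.040 s.
Leg 2: γ = 2.241; Δt_2 = 2.241 × 1.20 = 2.689 s.
Leg 3: γ = 2.01; Δt_3 = 2.010 × 1.52 = 3.055 s.
Leg 4: β = 0.7459; γ = 1/√(1 − 0.7459²) = 1/√0.4436 = 1.501; Δt_4 = 1.501 × 5.28 = 7.927 s.
Total: 1.040 + 2.689 + 3.055 + 7.927 s.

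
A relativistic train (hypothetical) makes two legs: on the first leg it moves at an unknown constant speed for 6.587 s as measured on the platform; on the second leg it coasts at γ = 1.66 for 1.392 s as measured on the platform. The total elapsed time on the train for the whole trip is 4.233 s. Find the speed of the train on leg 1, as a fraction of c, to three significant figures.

β = 0.857

Leg 1: speed unknown; τ_1 = 6.587/γ_1.
Leg 2: γ = 1.66; τ_2 = 1.392/1.660 = 0.8386 s.
Total proper time: τ_1 + 0.8386 = 4.233, so τ_1 = 4.233 − 0.8386 = 3.394 s.
γ_1 = 6.587/3.394 = 1.941; β = √(1 − 1/γ²) = √0.7344.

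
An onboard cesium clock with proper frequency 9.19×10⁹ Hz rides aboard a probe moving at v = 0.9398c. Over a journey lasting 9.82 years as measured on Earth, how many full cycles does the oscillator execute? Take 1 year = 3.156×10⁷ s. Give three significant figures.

N = 9.73×10¹⁷

γ = 1/√(1 − 0.9398²) = 1/√0.1168 = 2.926
The oscillator's own cycle count is N = f × τ where τ is the proper time aboard the probe. τ = Δt/γ = 9.82/2.926 = 3.356 years = 1.059×10⁸ s.
N = 9.19×10⁹ × 1.059×10⁸ = 9.733×10¹⁷.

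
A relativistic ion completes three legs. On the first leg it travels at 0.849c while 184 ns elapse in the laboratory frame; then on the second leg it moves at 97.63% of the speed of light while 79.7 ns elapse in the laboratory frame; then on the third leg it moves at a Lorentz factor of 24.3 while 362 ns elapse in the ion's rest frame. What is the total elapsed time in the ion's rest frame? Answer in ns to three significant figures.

Leg 1: γ = 1/√(1 − 0.849²) = 1/√0.2792 = 1.893; τ_1 = 184/1.893 = 97.22 ns.
Leg 2: β = 0.9763; γ = 1/√(1 − 0.9763²) = 1/√0.04684 = 4.621; τ_2 = 79.7/4.621 = 17.25 ns.
Leg 3: 362 ns is already measured in the ion's rest frame.
Total: 97.22 + 17.25 + 362.0 ns.

τ = 476 ns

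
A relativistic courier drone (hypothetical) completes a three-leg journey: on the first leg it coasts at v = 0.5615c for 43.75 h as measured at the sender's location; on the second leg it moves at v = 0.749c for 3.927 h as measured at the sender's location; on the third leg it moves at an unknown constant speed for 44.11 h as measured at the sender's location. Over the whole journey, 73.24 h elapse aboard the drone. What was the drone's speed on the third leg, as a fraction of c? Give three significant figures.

Leg 1: γ = 1/√(1 − 0.5615²) = 1/√0.6847 = 1.208; τ_1 = 43.75/1.208 = 36.20 h.
Leg 2: γ = 1/√(1 − 0.749²) = 1/√0.4390 = 1.509; τ_2 = 3.927/1.509 = 2.602 h.
Leg 3: speed unknown; τ_3 = 44.11/γ_3.
Total proper time: 36.20 + 2.602 + τ_3 = 73.24, so τ_3 = 73.24 − 38.80 = 34.44 h.
γ_3 = 44.11/34.44 = 1.281; β = √(1 − 1/γ²) = √0.3905.

β = 0.625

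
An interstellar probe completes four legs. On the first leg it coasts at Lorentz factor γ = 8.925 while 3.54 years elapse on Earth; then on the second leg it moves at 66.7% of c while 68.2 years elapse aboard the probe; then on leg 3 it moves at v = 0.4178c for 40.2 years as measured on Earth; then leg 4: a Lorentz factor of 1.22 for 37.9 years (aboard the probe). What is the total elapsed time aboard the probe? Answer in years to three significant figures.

τ = 143 years

Leg 1: γ = 8.925; τ_1 = 3.54/8.925 = 0.3966 years.
Leg 2: 68.2 years is already measured aboard the probe.
Leg 3: γ = 1/√(1 − 0.4178²) = 1/√0.8254 = 1.101; τ_3 = 40.2/1.101 = 36.52 years.
Leg 4: 37.9 years is already measured aboard the probe.
Total: 0.3966 + 68.20 + 36.52 + 37.90 years.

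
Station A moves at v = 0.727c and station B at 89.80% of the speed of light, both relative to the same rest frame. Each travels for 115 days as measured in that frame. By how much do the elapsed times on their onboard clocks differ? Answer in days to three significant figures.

|τ_A − τ_B| = 28.4 days

A: γ = 1/√(1 − 0.727²) = 1/√0.4715 = 1.456; τ_A = 115/1.456 = 78.96 days.
B: β = 0.8980; γ = 1/√(1 − 0.8980²) = 1/√0.1936 = 2.273; τ_B = 115/2.273 = 50.60 days.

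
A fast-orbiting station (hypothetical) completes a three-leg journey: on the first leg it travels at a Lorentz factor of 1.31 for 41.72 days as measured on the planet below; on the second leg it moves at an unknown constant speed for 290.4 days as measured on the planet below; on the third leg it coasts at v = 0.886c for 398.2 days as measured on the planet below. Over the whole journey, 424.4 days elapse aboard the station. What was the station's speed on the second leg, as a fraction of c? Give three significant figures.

β = 0.698

Leg 1: γ = 1.31; τ_1 = 41.72/1.310 = 31.85 days.
Leg 2: speed unknown; τ_2 = 290.4/γ_2.
Leg 3: γ = 1/√(1 − 0.886²) = 1/√0.2150 = 2.157; τ_3 = 398.2/2.157 = 184.6 days.
Total proper time: 31.85 + τ_2 + 184.6 = 424.4, so τ_2 = 424.4 − 216.5 = 207.9 days.
γ_2 = 290.4/207.9 = 1.397; β = √(1 − 1/γ²) = √0.4874.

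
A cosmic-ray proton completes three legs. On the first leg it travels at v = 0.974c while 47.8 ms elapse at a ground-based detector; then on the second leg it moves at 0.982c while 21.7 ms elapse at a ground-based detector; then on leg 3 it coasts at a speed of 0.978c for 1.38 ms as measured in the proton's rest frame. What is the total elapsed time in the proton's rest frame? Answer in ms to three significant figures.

Leg 1: γ = 1/√(1 − 0.974²) = 1/√0.05132 = 4.414; τ_1 = 47.8/4.414 = 10.83 ms.
Leg 2: γ = 1/√(1 − 0.982²) = 1/√0.03568 = 5.294; τ_2 = 21.7/5.294 = 4.099 ms.
Leg 3: 1.38 ms is already measured in the proton's rest frame.
Total: 10.83 + 4.099 + 1.380 ms.

τ = 16.3 ms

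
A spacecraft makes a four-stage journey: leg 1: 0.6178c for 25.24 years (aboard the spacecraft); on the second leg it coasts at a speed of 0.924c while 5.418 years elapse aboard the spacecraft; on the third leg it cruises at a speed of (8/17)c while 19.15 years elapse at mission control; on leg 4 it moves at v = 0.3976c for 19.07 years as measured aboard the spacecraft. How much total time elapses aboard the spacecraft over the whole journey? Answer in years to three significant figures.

Leg 1: 25.24 years is already measured aboard the spacecraft.
Leg 2: 5.418 years is already measured aboard the spacecraft.
Leg 3: γ = 1/√(1 − (8/17)²) = 17/15 ≈ 1.133; τ_3 = 19.15/1.133 = 16.90 years.
Leg 4: 19.07 years is already measured aboard the spacecraft.
Total: 25.24 + 5.418 + 16.90 + 19.07 years.

τ = 66.6 years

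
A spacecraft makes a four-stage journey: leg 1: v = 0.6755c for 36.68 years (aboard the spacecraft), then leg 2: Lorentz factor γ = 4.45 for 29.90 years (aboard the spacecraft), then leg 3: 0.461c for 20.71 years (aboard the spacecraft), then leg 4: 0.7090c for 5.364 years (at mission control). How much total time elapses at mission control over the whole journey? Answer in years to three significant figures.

Leg 1: γ = 1/√(1 − 0.6755²) = 1/√0.5437 = 1.356; Δt_1 = 1.356 × 36.68 = 49.75 years.
Leg 2: γ = 4.45; Δt_2 = 4.450 × 29.90 = 133.1 years.
Leg 3: γ = 1/√(1 − 0.461²) = 1/√0.7875 = 1.127; Δt_3 = 1.127 × 20.71 = 23.34 years.
Leg 4: 5.364 years is already measured at mission control.
Total: 49.75 + 133.1 + 23.34 + 5.364 years.

Δt = 212 years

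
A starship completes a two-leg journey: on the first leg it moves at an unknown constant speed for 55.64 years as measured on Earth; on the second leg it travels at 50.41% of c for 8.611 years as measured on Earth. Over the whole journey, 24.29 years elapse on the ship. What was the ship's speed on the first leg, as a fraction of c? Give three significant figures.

β = 0.953

Leg 1: speed unknown; τ_1 = 55.64/γ_1.
Leg 2: β = 0.5041; γ = 1/√(1 − 0.5041²) = 1/√0.7459 = 1.158; τ_2 = 8.611/1.158 = 7.437 years.
Total proper time: τ_1 + 7.437 = 24.29, so τ_1 = 24.29 − 7.437 = 16.85 years.
γ_1 = 55.64/16.85 = 3.301; β = √(1 − 1/γ²) = √0.9083.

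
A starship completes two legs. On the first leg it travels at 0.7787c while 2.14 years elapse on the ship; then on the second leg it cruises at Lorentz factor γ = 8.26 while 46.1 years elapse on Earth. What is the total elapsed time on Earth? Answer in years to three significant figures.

Δt = 49.5 years

Leg 1: γ = 1/√(1 − 0.7787²) = 1/√0.3936 = 1.594; Δt_1 = 1.594 × 2.14 = 3.411 years.
Leg 2: 46.1 years is already measured on Earth.
Total: 3.411 + 46.10 years.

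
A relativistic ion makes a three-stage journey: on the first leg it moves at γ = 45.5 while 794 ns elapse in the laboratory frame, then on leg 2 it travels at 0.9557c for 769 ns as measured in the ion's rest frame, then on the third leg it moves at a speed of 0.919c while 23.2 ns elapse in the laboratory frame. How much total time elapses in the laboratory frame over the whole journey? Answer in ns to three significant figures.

Leg 1: 794 ns is already measured in the laboratory frame.
Leg 2: γ = 1/√(1 − 0.9557²) = 1/√0.08664 = 3.397; Δt_2 = 3.397 × 769 = 2613 ns.
Leg 3: 23.2 ns is already measured in the laboratory frame.
Total: 794.0 + 2613 + 23.20 ns.

Δt = 3430 ns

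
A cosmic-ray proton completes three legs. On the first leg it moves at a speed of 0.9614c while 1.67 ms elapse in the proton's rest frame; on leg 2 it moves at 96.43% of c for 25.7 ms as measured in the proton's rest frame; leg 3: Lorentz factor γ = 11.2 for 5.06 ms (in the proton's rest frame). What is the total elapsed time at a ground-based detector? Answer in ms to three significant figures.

Δt = 160 ms

Leg 1: γ = 1/√(1 − 0.9614²) = 1/√0.07571 = 3.634; Δt_1 = 3.634 × 1.67 = 6.069 ms.
Leg 2: β = 0.9643; γ = 1/√(1 − 0.9643²) = 1/√0.07013 = 3.776; Δt_2 = 3.776 × 25.7 = 97.05 ms.
Leg 3: γ = 11.2; Δt_3 = 11.20 × 5.06 = 56.67 ms.
Total: 6.069 + 97.05 + 56.67 ms.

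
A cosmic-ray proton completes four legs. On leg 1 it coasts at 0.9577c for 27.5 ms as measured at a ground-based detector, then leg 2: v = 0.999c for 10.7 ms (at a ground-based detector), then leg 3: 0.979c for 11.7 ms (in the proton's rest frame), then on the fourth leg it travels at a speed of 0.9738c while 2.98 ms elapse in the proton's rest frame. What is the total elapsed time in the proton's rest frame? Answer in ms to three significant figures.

Leg 1: γ = 1/√(1 − 0.9577²) = 1/√0.08281 = 3.475; τ_1 = 27.5/3.475 = 7.914 ms.
Leg 2: γ = 1/√(1 − 0.999²) = 1/√0.001999 = 22.37; τ_2 = 10.7/22.37 = 0.4784 ms.
Leg 3: 11.7 ms is already measured in the proton's rest frame.
Leg 4: 2.98 ms is already measured in the proton's rest frame.
Total: 7.914 + 0.4784 + 11.70 + 2.980 ms.

τ = 23.1 ms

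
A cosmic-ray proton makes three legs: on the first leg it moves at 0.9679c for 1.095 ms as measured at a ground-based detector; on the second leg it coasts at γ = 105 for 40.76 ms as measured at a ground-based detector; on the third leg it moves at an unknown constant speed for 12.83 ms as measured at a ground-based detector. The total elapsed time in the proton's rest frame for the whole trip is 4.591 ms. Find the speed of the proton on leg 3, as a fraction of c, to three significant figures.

β = 0.952

Leg 1: γ = 1/√(1 − 0.9679²) = 1/√0.06317 = 3.979; τ_1 = 1.095/3.979 = 0.2752 ms.
Leg 2: γ = 105; τ_2 = 40.76/105.0 = 0.3882 ms.
Leg 3: speed unknown; τ_3 = 12.83/γ_3.
Total proper time: 0.2752 + 0.3882 + τ_3 = 4.591, so τ_3 = 4.591 − 0.6634 = 3.928 ms.
γ_3 = 12.83/3.928 = 3.267; β = √(1 − 1/γ²) = √0.9063.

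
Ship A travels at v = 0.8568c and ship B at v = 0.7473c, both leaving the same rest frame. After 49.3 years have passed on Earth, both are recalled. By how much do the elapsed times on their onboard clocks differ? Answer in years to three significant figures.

|τ_A − τ_B| = 7.34 years

A: γ = 1/√(1 − 0.8568²) = 1/√0.2659 = 1.939; τ_A = 49.3/1.939 = 25.42 years.
B: γ = 1/√(1 − 0.7473²) = 1/√0.4415 = 1.505; τ_B = 49.3/1.505 = 32.76 years.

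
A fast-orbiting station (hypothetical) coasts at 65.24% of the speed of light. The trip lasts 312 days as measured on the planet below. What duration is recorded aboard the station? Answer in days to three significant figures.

τ = 236 days

β = 0.6524; γ = 1/√(1 − 0.6524²) = 1/√0.5744 = 1.319
The interval measured on the planet below is the dilated one; the clock aboard the station measures the proper time τ = Δt/γ = 312/1.319 days.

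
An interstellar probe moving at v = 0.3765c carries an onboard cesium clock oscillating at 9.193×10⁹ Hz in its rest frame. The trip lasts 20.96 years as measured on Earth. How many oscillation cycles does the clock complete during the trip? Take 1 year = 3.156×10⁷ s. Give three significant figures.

N = 5.63×10¹⁸

γ = 1/√(1 − 0.3765²) = 1/√0.8582 = 1.079
The oscillator's own cycle count is N = f × τ where τ is the proper time aboard the probe. τ = Δt/γ = 20.96/1.079 = 19.42 years = 6.128×10⁸ s.
N = 9.193×10⁹ × 6.128×10⁸ = 5.634×10¹⁸.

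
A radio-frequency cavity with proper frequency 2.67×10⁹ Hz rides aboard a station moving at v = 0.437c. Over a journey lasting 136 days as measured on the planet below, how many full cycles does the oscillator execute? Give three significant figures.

γ = 1/√(1 − 0.437²) = 1/√0.8090 = 1.112
The oscillator's own cycle count is N = f × τ where τ is the proper time aboard the station. τ = Δt/γ = 136/1.112 = 122.3 days = 1.057×10⁷ s.
N = 2.67×10⁹ × 1.057×10⁷ = 2.822×10¹⁶.

N = 2.82×10¹⁶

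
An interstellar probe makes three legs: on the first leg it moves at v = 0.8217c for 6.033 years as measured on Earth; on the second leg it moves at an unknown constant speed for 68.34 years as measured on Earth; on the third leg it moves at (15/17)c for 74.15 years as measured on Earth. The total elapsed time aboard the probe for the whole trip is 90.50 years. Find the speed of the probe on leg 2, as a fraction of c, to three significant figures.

Leg 1: γ = 1/√(1 − 0.8217²) = 1/√0.3248 = 1.755; τ_1 = 6.033/1.755 = 3.438 years.
Leg 2: speed unknown; τ_2 = 68.34/γ_2.
Leg 3: γ = 1/√(1 − (15/17)²) = 17/8 = 2.125; τ_3 = 74.15/2.125 = 34.89 years.
Total proper time: 3.438 + τ_2 + 34.89 = 90.50, so τ_2 = 90.50 − 38.33 = 52.17 years.
γ_2 = 68.34/52.17 = 1.310; β = √(1 − 1/γ²) = √0.4173.

β = 0.646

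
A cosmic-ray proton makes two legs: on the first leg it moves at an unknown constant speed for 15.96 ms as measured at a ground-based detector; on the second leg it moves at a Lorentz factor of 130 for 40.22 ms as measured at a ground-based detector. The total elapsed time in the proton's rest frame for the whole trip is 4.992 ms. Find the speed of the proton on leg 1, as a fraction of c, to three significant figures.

Leg 1: speed unknown; τ_1 = 15.96/γ_1.
Leg 2: γ = 130; τ_2 = 40.22/130.0 = 0.3094 ms.
Total proper time: τ_1 + 0.3094 = 4.992, so τ_1 = 4.992 − 0.3094 = 4.683 ms.
γ_1 = 15.96/4.683 = 3.408; β = √(1 − 1/γ²) = √0.9139.

β = 0.956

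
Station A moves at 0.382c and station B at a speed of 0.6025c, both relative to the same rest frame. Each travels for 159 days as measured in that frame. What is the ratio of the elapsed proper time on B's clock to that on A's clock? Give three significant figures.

A: γ = 1/√(1 − 0.382²) = 1/√0.8541 = 1.082. B: γ = 1/√(1 − 0.6025²) = 1/√0.6370 = 1.253.
τ_A/τ_B = γ_B/γ_A = 1.253/1.082 = 1.158, so τ_B/τ_A = 0.8636.

τ_B/τ_A = 0.864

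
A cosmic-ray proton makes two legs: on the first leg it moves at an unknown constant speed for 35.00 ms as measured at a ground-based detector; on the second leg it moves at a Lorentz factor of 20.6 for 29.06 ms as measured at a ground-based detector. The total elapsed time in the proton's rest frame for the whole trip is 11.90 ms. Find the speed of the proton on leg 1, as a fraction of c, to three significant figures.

Leg 1: speed unknown; τ_1 = 35.00/γ_1.
Leg 2: γ = 20.6; τ_2 = 29.06/20.60 = 1.411 ms.
Total proper time: τ_1 + 1.411 = 11.90, so τ_1 = 11.90 − 1.411 = 10.49 ms.
γ_1 = 35.00/10.49 = 3.337; β = √(1 − 1/γ²) = √0.9102.

β = 0.954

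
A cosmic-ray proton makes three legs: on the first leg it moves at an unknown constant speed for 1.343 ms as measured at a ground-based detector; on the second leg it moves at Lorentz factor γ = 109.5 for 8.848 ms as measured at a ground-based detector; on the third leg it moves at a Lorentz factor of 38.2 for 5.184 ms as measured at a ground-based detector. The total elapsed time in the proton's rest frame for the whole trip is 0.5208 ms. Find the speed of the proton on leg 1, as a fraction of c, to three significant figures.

β = 0.974

Leg 1: speed unknown; τ_1 = 1.343/γ_1.
Leg 2: γ = 109.5; τ_2 = 8.848/109.5 = 0.08080 ms.
Leg 3: γ = 38.2; τ_3 = 5.184/38.20 = 0.1357 ms.
Total proper time: τ_1 + 0.08080 + 0.1357 = 0.5208, so τ_1 = 0.5208 − 0.2165 = 0.3043 ms.
γ_1 = 1.343/0.3043 = 4.414; β = √(1 − 1/γ²) = √0.9487.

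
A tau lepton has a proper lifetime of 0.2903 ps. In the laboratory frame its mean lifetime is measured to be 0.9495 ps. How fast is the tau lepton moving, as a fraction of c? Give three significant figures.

γ = Δt/τ₀ = 0.9495/0.2903 = 3.271
β = √(1 − 1/γ²) = √(1 − 0.09348) = √0.9065

v = 0.952c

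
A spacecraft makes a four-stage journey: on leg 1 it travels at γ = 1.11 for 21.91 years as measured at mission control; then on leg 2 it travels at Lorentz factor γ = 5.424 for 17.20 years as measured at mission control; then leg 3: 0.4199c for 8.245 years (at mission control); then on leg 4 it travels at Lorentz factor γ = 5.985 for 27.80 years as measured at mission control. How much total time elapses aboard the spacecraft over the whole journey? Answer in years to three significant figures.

Leg 1: γ = 1.11; τ_1 = 21.91/1.110 = 19.74 years.
Leg 2: γ = 5.424; τ_2 = 17.20/5.424 = 3.171 years.
Leg 3: γ = 1/√(1 − 0.4199²) = 1/√0.8237 = 1.102; τ_3 = 8.245/1.102 = 7.483 years.
Leg 4: γ = 5.985; τ_4 = 27.80/5.985 = 4.645 years.
Total: 19.74 + 3.171 + 7.483 + 4.645 years.

τ = 35.0 years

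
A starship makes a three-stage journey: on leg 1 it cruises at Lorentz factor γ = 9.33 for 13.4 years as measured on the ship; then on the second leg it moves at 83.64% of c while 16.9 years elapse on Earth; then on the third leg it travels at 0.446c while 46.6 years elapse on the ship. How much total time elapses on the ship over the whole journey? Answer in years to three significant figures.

Leg 1: 13.4 years is already measured on the ship.
Leg 2: β = 0.8364; γ = 1/√(1 − 0.8364²) = 1/√0.3004 = 1.824; τ_2 = 16.9/1.824 = 9.263 years.
Leg 3: 46.6 years is already measured on the ship.
Total: 13.40 + 9.263 + 46.60 years.

τ = 69.3 years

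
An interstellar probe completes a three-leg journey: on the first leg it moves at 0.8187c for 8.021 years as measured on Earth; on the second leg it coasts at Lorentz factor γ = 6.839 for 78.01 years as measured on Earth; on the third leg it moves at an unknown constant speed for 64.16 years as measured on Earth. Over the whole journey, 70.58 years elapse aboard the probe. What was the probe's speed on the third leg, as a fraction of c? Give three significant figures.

Leg 1: γ = 1/√(1 − 0.8187²) = 1/√0.3297 = 1.741; τ_1 = 8.021/1.741 = 4.606 years.
Leg 2: γ = 6.839; τ_2 = 78.01/6.839 = 11.41 years.
Leg 3: speed unknown; τ_3 = 64.16/γ_3.
Total proper time: 4.606 + 11.41 + τ_3 = 70.58, so τ_3 = 70.58 − 16.01 = 54.57 years.
γ_3 = 64.16/54.57 = 1.176; β = √(1 − 1/γ²) = √0.2767.

β = 0.526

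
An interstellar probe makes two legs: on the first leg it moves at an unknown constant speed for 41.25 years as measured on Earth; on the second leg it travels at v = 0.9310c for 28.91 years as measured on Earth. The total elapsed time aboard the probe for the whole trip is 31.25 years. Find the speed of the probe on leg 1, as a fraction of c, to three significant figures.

β = 0.865

Leg 1: speed unknown; τ_1 = 41.25/γ_1.
Leg 2: γ = 1/√(1 − 0.9310²) = 1/√0.1332 = 2.740; τ_2 = 28.91/2.740 = 10.55 years.
Total proper time: τ_1 + 10.55 = 31.25, so τ_1 = 31.25 − 10.55 = 20.70 years.
γ_1 = 41.25/20.70 = 1.993; β = √(1 − 1/γ²) = √0.7482.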